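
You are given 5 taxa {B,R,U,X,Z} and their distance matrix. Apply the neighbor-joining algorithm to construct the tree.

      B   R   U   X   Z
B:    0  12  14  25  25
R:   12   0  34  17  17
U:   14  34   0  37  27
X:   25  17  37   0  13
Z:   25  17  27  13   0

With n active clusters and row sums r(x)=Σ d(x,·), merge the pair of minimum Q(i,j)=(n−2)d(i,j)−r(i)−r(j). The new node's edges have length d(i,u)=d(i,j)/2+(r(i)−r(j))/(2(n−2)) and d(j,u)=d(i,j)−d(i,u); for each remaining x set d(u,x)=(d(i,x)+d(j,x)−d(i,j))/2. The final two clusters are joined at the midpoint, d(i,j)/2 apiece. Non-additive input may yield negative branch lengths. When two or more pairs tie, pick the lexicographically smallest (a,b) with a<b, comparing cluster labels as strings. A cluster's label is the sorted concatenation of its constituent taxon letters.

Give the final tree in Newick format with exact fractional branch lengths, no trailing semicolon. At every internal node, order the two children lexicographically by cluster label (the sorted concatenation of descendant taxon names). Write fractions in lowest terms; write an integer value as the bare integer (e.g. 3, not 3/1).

step 1: merge (B,U) at d=14, Q=-146; branch lengths B→1, U→13; new cluster BU
  updated: d(BU,R)=16, d(BU,X)=24, d(BU,Z)=19
step 2: merge (BU,R) at d=16, Q=-77; branch lengths BU→41/4, R→23/4; new cluster BRU
  updated: d(BRU,X)=25/2, d(BRU,Z)=10
step 3: merge (BRU,X) at d=25/2, Q=-71/2; branch lengths BRU→19/4, X→31/4; new cluster BRUX
  updated: d(BRUX,Z)=21/4
step 4: merge (BRUX,Z) at d=21/4; branch lengths BRUX→21/8, Z→21/8; new cluster BRUXZ
final tree: ((((B:1,U:13):41/4,R:23/4):19/4,X:31/4):21/8,Z:21/8)
total length: 191/4

((((B:1,U:13):41/4,R:23/4):19/4,X:31/4):21/8,Z:21/8)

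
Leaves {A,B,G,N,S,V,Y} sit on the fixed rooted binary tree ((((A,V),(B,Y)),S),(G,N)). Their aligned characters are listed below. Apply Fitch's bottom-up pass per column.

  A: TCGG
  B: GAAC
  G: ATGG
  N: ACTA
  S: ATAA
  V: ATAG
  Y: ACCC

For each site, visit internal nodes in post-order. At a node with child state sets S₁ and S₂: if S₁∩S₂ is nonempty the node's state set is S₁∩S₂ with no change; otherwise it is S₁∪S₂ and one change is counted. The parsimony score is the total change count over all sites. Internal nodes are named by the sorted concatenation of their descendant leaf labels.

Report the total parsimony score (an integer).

13

AV@0: {T} ∪ {A} = {A,T} (union, +1)
BY@0: {G} ∪ {A} = {A,G} (union, +1)
ABVY@0: {A,T} ∩ {A,G} = {A} (intersection, +0)
ABSVY@0: {A} ∩ {A} = {A} (intersection, +0)
GN@0: {A} ∩ {A} = {A} (intersection, +0)
ABGNSVY@0: {A} ∩ {A} = {A} (intersection, +0)
AV@1: {C} ∪ {T} = {C,T} (union, +1)
BY@1: {A} ∪ {C} = {A,C} (union, +1)
ABVY@1: {C,T} ∩ {A,C} = {C} (intersection, +0)
ABSVY@1: {C} ∪ {T} = {C,T} (union, +1)
GN@1: {T} ∪ {C} = {C,T} (union, +1)
ABGNSVY@1: {C,T} ∩ {C,T} = {C,T} (intersection, +0)
AV@2: {G} ∪ {A} = {A,G} (union, +1)
BY@2: {A} ∪ {C} = {A,C} (union, +1)
ABVY@2: {A,G} ∩ {A,C} = {A} (intersection, +0)
ABSVY@2: {A} ∩ {A} = {A} (intersection, +0)
GN@2: {G} ∪ {T} = {G,T} (union, +1)
ABGNSVY@2: {A} ∪ {G,T} = {A,G,T} (union, +1)
AV@3: {G} ∩ {G} = {G} (intersection, +0)
BY@3: {C} ∩ {C} = {C} (intersection, +0)
ABVY@3: {G} ∪ {C} = {C,G} (union, +1)
ABSVY@3: {C,G} ∪ {A} = {A,C,G} (union, +1)
GN@3: {G} ∪ {A} = {A,G} (union, +1)
ABGNSVY@3: {A,C,G} ∩ {A,G} = {A,G} (intersection, +0)
per-site changes: [2, 4, 4, 3]; total = 13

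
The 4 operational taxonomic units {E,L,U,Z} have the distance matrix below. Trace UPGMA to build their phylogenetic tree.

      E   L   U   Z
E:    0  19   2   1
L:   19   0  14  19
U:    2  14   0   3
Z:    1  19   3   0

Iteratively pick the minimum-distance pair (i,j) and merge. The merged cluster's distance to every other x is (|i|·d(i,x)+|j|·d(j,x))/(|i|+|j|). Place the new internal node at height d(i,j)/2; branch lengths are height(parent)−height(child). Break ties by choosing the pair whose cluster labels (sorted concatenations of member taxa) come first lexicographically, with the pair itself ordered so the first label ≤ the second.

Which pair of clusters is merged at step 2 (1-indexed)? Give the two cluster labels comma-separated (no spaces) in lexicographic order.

iteration 1: select E,Z (d=1); attach at lengths (1/2, 1/2); label the merged cluster EZ
  updated: d(EZ,L)=19, d(EZ,U)=5/2
iteration 2: select EZ,U (d=5/2); attach at lengths (3/4, 5/4); label the merged cluster EUZ
  updated: d(EUZ,L)=52/3
iteration 3: select EUZ,L (d=52/3); attach at lengths (89/12, 26/3); label the merged cluster ELUZ
final tree: (((E:1/2,Z:1/2):3/4,U:5/4):89/12,L:26/3)
total length: 229/12

EZ,U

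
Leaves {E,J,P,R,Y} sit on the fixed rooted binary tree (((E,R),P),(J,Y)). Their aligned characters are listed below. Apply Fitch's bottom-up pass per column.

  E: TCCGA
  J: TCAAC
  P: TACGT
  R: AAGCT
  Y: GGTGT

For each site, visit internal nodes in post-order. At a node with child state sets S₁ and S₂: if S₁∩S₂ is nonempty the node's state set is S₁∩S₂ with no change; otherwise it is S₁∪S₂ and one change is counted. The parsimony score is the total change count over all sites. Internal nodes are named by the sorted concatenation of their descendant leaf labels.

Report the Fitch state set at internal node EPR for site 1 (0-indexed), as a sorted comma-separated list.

A

site 0, node ER: E={T} ∪ R={A} → {A,T} (+1)
site 0, node EPR: ER={A,T} ∩ P={T} → {T} (+0)
site 0, node JY: J={T} ∪ Y={G} → {G,T} (+1)
site 0, node EJPRY: EPR={T} ∩ JY={G,T} → {T} (+0)
site 1, node ER: E={C} ∪ R={A} → {A,C} (+1)
site 1, node EPR: ER={A,C} ∩ P={A} → {A} (+0)
site 1, node JY: J={C} ∪ Y={G} → {C,G} (+1)
site 1, node EJPRY: EPR={A} ∪ JY={C,G} → {A,C,G} (+1)
site 2, node ER: E={C} ∪ R={G} → {C,G} (+1)
site 2, node EPR: ER={C,G} ∩ P={C} → {C} (+0)
site 2, node JY: J={A} ∪ Y={T} → {A,T} (+1)
site 2, node EJPRY: EPR={C} ∪ JY={A,T} → {A,C,T} (+1)
site 3, node ER: E={G} ∪ R={C} → {C,G} (+1)
site 3, node EPR: ER={C,G} ∩ P={G} → {G} (+0)
site 3, node JY: J={A} ∪ Y={G} → {A,G} (+1)
site 3, node EJPRY: EPR={G} ∩ JY={A,G} → {G} (+0)
site 4, node ER: E={A} ∪ R={T} → {A,T} (+1)
site 4, node EPR: ER={A,T} ∩ P={T} → {T} (+0)
site 4, node JY: J={C} ∪ Y={T} → {C,T} (+1)
site 4, node EJPRY: EPR={T} ∩ JY={C,T} → {T} (+0)
per-site changes: [2, 3, 3, 2, 2]; total = 12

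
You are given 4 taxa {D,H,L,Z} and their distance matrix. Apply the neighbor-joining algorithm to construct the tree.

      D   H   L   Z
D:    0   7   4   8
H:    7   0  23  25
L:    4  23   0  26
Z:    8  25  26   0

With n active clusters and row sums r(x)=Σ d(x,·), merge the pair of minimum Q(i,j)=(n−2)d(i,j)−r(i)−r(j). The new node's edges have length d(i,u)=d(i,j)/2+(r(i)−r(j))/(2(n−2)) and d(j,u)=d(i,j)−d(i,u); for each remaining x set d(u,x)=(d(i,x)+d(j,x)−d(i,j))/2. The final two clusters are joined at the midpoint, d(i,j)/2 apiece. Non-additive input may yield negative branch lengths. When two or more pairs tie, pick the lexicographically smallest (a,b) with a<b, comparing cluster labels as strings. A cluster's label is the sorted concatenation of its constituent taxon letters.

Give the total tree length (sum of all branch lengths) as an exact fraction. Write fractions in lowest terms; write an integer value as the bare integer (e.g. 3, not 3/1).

1. join D+L (d=4, Q=-64) ⇒ DL; edges |D|=-13/2, |L|=21/2
  updated: d(DL,H)=13, d(DL,Z)=15
2. join DL+H (d=13, Q=-53) ⇒ DHL; edges |DL|=3/2, |H|=23/2
  updated: d(DHL,Z)=27/2
3. join DHL+Z (d=27/2) ⇒ DHLZ; edges |DHL|=27/4, |Z|=27/4
final tree: (((D:-13/2,L:21/2):3/2,H:23/2):27/4,Z:27/4)
total length: 61/2

61/2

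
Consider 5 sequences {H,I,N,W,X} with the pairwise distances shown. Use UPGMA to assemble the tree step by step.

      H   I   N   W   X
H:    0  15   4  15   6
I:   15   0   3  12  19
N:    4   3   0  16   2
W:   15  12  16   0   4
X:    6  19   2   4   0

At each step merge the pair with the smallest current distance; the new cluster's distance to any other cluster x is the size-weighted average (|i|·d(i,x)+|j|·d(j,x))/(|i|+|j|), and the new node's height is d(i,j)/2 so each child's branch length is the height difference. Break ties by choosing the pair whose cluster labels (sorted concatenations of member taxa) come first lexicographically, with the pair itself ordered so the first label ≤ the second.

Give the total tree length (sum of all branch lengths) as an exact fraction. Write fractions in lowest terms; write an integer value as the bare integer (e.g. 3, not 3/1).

step 1: merge (N,X) at d=2; branch lengths N→1, X→1; new cluster NX
  updated: d(H,NX)=5, d(I,NX)=11, d(NX,W)=10
step 2: merge (H,NX) at d=5; branch lengths H→5/2, NX→3/2; new cluster HNX
  updated: d(HNX,I)=37/3, d(HNX,W)=35/3
step 3: merge (HNX,W) at d=35/3; branch lengths HNX→10/3, W→35/6; new cluster HNWX
  updated: d(HNWX,I)=49/4
step 4: merge (HNWX,I) at d=49/4; branch lengths HNWX→7/24, I→49/8; new cluster HINWX
final tree: (((H:5/2,(N:1,X:1):3/2):10/3,W:35/6):7/24,I:49/8)
total length: 259/12

259/12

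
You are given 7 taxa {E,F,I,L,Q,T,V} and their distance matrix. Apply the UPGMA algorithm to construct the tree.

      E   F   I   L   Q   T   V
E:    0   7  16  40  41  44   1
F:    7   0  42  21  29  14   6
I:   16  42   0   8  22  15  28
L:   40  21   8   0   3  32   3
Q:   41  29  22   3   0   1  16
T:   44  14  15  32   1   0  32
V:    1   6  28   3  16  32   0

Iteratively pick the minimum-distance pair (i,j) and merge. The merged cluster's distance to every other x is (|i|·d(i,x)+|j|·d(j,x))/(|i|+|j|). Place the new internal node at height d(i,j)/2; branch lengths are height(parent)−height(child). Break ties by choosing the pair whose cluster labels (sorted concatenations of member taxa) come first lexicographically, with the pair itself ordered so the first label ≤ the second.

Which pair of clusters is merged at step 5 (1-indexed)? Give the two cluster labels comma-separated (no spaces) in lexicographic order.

1. join E+V (d=1) ⇒ EV; edges |E|=1/2, |V|=1/2
  updated: d(EV,F)=13/2, d(EV,I)=22, d(EV,L)=43/2, d(EV,Q)=57/2, d(EV,T)=38
2. join Q+T (d=1) ⇒ QT; edges |Q|=1/2, |T|=1/2
  updated: d(EV,QT)=133/4, d(F,QT)=43/2, d(I,QT)=37/2, d(L,QT)=35/2
3. join EV+F (d=13/2) ⇒ EFV; edges |EV|=11/4, |F|=13/4
  updated: d(EFV,I)=86/3, d(EFV,L)=64/3, d(EFV,QT)=88/3
4. join I+L (d=8) ⇒ IL; edges |I|=4, |L|=4
  updated: d(EFV,IL)=25, d(IL,QT)=18
5. join IL+QT (d=18) ⇒ ILQT; edges |IL|=5, |QT|=17/2
  updated: d(EFV,ILQT)=163/6
6. join EFV+ILQT (d=163/6) ⇒ EFILQTV; edges |EFV|=31/3, |ILQT|=55/12
final tree: (((E:1/2,V:1/2):11/4,F:13/4):31/3,((I:4,L:4):5,(Q:1/2,T:1/2):17/2):55/12)
total length: 533/12

IL,QT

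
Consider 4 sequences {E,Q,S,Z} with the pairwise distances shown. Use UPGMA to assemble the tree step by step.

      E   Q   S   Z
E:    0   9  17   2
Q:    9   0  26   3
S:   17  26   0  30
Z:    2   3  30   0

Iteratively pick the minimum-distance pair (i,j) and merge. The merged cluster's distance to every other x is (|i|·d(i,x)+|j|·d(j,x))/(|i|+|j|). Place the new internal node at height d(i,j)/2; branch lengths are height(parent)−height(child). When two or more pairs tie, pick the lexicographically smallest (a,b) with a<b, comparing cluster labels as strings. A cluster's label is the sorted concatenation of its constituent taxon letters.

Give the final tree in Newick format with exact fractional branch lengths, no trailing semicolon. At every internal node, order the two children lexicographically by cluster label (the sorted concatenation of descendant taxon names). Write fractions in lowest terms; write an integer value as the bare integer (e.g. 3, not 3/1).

(((E:1,Z:1):2,Q:3):55/6,S:73/6)

step 1: merge (E,Z) at d=2; branch lengths E→1, Z→1; new cluster EZ
  updated: d(EZ,Q)=6, d(EZ,S)=47/2
step 2: merge (EZ,Q) at d=6; branch lengths EZ→2, Q→3; new cluster EQZ
  updated: d(EQZ,S)=73/3
step 3: merge (EQZ,S) at d=73/3; branch lengths EQZ→55/6, S→73/6; new cluster EQSZ
final tree: (((E:1,Z:1):2,Q:3):55/6,S:73/6)
total length: 85/3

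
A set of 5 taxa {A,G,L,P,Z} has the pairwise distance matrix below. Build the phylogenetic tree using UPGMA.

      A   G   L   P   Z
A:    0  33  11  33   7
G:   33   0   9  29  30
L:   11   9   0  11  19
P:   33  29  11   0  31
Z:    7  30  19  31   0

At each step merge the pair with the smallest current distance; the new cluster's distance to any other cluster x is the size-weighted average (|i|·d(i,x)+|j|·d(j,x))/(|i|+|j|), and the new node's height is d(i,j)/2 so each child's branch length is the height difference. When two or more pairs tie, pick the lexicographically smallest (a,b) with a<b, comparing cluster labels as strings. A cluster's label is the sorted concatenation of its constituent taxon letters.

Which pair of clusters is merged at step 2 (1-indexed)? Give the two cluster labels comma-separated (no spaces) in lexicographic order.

iteration 1: select A,Z (d=7); attach at lengths (7/2, 7/2); label the merged cluster AZ
  updated: d(AZ,G)=63/2, d(AZ,L)=15, d(AZ,P)=32
iteration 2: select G,L (d=9); attach at lengths (9/2, 9/2); label the merged cluster GL
  updated: d(AZ,GL)=93/4, d(GL,P)=20
iteration 3: select GL,P (d=20); attach at lengths (11/2, 10); label the merged cluster GLP
  updated: d(AZ,GLP)=157/6
iteration 4: select AZ,GLP (d=157/6); attach at lengths (115/12, 37/12); label the merged cluster AGLPZ
final tree: ((A:7/2,Z:7/2):115/12,((G:9/2,L:9/2):11/2,P:10):37/12)
total length: 265/6

G,L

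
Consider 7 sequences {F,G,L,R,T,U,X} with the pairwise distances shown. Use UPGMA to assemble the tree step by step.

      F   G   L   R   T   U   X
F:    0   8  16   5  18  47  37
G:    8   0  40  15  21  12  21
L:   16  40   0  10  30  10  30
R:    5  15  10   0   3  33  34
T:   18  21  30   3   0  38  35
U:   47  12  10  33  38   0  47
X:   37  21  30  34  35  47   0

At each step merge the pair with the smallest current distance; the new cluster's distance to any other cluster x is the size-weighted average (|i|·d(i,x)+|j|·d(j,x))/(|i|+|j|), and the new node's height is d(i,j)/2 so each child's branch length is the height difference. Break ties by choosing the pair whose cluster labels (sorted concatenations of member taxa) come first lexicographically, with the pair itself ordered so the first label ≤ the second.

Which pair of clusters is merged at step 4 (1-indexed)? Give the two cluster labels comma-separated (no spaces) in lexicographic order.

step 1: merge (R,T) at d=3; branch lengths R→3/2, T→3/2; new cluster RT
  updated: d(F,RT)=23/2, d(G,RT)=18, d(L,RT)=20, d(RT,U)=71/2, d(RT,X)=69/2
step 2: merge (F,G) at d=8; branch lengths F→4, G→4; new cluster FG
  updated: d(FG,L)=28, d(FG,RT)=59/4, d(FG,U)=59/2, d(FG,X)=29
step 3: merge (L,U) at d=10; branch lengths L→5, U→5; new cluster LU
  updated: d(FG,LU)=115/4, d(LU,RT)=111/4, d(LU,X)=77/2
step 4: merge (FG,RT) at d=59/4; branch lengths FG→27/8, RT→47/8; new cluster FGRT
  updated: d(FGRT,LU)=113/4, d(FGRT,X)=127/4
step 5: merge (FGRT,LU) at d=113/4; branch lengths FGRT→27/4, LU→73/8; new cluster FGLRTU
  updated: d(FGLRTU,X)=34
step 6: merge (FGLRTU,X) at d=34; branch lengths FGLRTU→23/8, X→17; new cluster FGLRTUX
final tree: ((((F:4,G:4):27/8,(R:3/2,T:3/2):47/8):27/4,(L:5,U:5):73/8):23/8,X:17)
total length: 66

FG,RT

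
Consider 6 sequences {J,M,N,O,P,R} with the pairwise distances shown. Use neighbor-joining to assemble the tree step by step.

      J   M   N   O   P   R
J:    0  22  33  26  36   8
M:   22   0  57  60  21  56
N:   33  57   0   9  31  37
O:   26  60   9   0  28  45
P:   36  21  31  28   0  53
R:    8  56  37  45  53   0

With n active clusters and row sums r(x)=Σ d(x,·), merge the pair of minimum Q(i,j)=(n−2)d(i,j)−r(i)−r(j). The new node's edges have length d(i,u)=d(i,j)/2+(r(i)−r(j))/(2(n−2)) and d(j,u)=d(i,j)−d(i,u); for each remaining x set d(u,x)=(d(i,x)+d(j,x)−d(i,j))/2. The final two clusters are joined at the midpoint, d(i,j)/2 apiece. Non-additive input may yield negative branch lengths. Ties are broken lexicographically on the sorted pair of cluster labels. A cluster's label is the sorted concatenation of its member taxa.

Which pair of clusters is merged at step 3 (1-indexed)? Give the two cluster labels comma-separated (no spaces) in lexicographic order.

step 1: merge (M,P) at d=21, Q=-301; branch lengths M→131/8, P→37/8; new cluster MP
  updated: d(J,MP)=37/2, d(MP,N)=67/2, d(MP,O)=67/2, d(MP,R)=44
step 2: merge (N,O) at d=9, Q=-199; branch lengths N→13/3, O→14/3; new cluster NO
  updated: d(J,NO)=25, d(MP,NO)=29, d(NO,R)=73/2
step 3: merge (J,R) at d=8, Q=-124; branch lengths J→-21/4, R→53/4; new cluster JR
  updated: d(JR,MP)=109/4, d(JR,NO)=107/4
step 4: merge (JR,MP) at d=109/4, Q=-83; branch lengths JR→25/2, MP→59/4; new cluster JMPR
  updated: d(JMPR,NO)=57/4
step 5: merge (JMPR,NO) at d=57/4; branch lengths JMPR→57/8, NO→57/8; new cluster JMNOPR
final tree: (((J:-21/4,R:53/4):25/2,(M:131/8,P:37/8):59/4):57/8,(N:13/3,O:14/3):57/8)
total length: 159/2

J,R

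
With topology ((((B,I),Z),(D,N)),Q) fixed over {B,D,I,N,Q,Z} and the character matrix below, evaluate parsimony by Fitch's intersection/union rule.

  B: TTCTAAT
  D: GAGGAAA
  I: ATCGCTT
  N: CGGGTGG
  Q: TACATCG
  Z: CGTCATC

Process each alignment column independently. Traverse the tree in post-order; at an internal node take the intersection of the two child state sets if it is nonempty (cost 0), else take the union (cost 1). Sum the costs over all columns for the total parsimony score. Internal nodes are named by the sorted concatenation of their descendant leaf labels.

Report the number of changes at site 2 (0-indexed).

2

[col 0] BI: children B:{T}, I:{A} ∪→ {A,T}; cost 1
[col 0] BIZ: children BI:{A,T}, Z:{C} ∪→ {A,C,T}; cost 1
[col 0] DN: children D:{G}, N:{C} ∪→ {C,G}; cost 1
[col 0] BDINZ: children BIZ:{A,C,T}, DN:{C,G} ∩→ {C}; cost 0
[col 0] BDINQZ: children BDINZ:{C}, Q:{T} ∪→ {C,T}; cost 1
[col 1] BI: children B:{T}, I:{T} ∩→ {T}; cost 0
[col 1] BIZ: children BI:{T}, Z:{G} ∪→ {G,T}; cost 1
[col 1] DN: children D:{A}, N:{G} ∪→ {A,G}; cost 1
[col 1] BDINZ: children BIZ:{G,T}, DN:{A,G} ∩→ {G}; cost 0
[col 1] BDINQZ: children BDINZ:{G}, Q:{A} ∪→ {A,G}; cost 1
[col 2] BI: children B:{C}, I:{C} ∩→ {C}; cost 0
[col 2] BIZ: children BI:{C}, Z:{T} ∪→ {C,T}; cost 1
[col 2] DN: children D:{G}, N:{G} ∩→ {G}; cost 0
[col 2] BDINZ: children BIZ:{C,T}, DN:{G} ∪→ {C,G,T}; cost 1
[col 2] BDINQZ: children BDINZ:{C,G,T}, Q:{C} ∩→ {C}; cost 0
[col 3] BI: children B:{T}, I:{G} ∪→ {G,T}; cost 1
[col 3] BIZ: children BI:{G,T}, Z:{C} ∪→ {C,G,T}; cost 1
[col 3] DN: children D:{G}, N:{G} ∩→ {G}; cost 0
[col 3] BDINZ: children BIZ:{C,G,T}, DN:{G} ∩→ {G}; cost 0
[col 3] BDINQZ: children BDINZ:{G}, Q:{A} ∪→ {A,G}; cost 1
[col 4] BI: children B:{A}, I:{C} ∪→ {A,C}; cost 1
[col 4] BIZ: children BI:{A,C}, Z:{A} ∩→ {A}; cost 0
[col 4] DN: children D:{A}, N:{T} ∪→ {A,T}; cost 1
[col 4] BDINZ: children BIZ:{A}, DN:{A,T} ∩→ {A}; cost 0
[col 4] BDINQZ: children BDINZ:{A}, Q:{T} ∪→ {A,T}; cost 1
[col 5] BI: children B:{A}, I:{T} ∪→ {A,T}; cost 1
[col 5] BIZ: children BI:{A,T}, Z:{T} ∩→ {T}; cost 0
[col 5] DN: children D:{A}, N:{G} ∪→ {A,G}; cost 1
[col 5] BDINZ: children BIZ:{T}, DN:{A,G} ∪→ {A,G,T}; cost 1
[col 5] BDINQZ: children BDINZ:{A,G,T}, Q:{C} ∪→ {A,C,G,T}; cost 1
[col 6] BI: children B:{T}, I:{T} ∩→ {T}; cost 0
[col 6] BIZ: children BI:{T}, Z:{C} ∪→ {C,T}; cost 1
[col 6] DN: children D:{A}, N:{G} ∪→ {A,G}; cost 1
[col 6] BDINZ: children BIZ:{C,T}, DN:{A,G} ∪→ {A,C,G,T}; cost 1
[col 6] BDINQZ: children BDINZ:{A,C,G,T}, Q:{G} ∩→ {G}; cost 0
per-site changes: [4, 3, 2, 3, 3, 4, 3]; total = 22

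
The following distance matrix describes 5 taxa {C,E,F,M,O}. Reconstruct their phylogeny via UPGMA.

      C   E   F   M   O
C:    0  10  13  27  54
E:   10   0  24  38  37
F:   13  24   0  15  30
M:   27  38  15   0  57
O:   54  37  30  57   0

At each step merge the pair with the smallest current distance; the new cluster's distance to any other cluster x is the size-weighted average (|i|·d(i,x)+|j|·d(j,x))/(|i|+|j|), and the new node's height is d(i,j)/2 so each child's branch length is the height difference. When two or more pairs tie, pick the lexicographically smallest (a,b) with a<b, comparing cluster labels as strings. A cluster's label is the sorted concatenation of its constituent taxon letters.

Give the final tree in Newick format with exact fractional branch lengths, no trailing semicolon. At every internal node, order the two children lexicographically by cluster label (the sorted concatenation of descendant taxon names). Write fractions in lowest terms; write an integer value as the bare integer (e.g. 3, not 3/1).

(((C:5,E:5):31/4,(F:15/2,M:15/2):21/4):19/2,O:89/4)

iteration 1: select C,E (d=10); attach at lengths (5, 5); label the merged cluster CE
  updated: d(CE,F)=37/2, d(CE,M)=65/2, d(CE,O)=91/2
iteration 2: select F,M (d=15); attach at lengths (15/2, 15/2); label the merged cluster FM
  updated: d(CE,FM)=51/2, d(FM,O)=87/2
iteration 3: select CE,FM (d=51/2); attach at lengths (31/4, 21/4); label the merged cluster CEFM
  updated: d(CEFM,O)=89/2
iteration 4: select CEFM,O (d=89/2); attach at lengths (19/2, 89/4); label the merged cluster CEFMO
final tree: (((C:5,E:5):31/4,(F:15/2,M:15/2):21/4):19/2,O:89/4)
total length: 279/4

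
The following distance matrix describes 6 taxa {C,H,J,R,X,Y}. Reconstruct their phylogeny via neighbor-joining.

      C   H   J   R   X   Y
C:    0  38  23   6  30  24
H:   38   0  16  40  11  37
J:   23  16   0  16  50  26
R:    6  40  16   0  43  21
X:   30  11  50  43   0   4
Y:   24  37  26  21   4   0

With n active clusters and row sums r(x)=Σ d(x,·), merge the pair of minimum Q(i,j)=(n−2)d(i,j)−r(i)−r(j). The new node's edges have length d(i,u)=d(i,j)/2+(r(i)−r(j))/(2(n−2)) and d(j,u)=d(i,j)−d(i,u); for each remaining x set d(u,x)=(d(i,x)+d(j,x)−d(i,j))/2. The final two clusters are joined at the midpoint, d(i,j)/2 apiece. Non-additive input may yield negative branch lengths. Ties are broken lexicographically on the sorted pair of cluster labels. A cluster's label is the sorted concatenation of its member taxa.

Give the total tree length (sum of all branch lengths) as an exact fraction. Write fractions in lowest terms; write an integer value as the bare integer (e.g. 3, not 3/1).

1. join H+X (d=11, Q=-236) ⇒ HX; edges |H|=6, |X|=5
  updated: d(C,HX)=57/2, d(HX,J)=55/2, d(HX,R)=36, d(HX,Y)=15
2. join HX+Y (d=15, Q=-148) ⇒ HXY; edges |HX|=11, |Y|=4
  updated: d(C,HXY)=75/4, d(HXY,J)=77/4, d(HXY,R)=21
3. join C+R (d=6, Q=-315/4) ⇒ CR; edges |C|=67/16, |R|=29/16
  updated: d(CR,HXY)=135/8, d(CR,J)=33/2
4. join CR+HXY (d=135/8, Q=-421/8) ⇒ CHRXY; edges |CR|=113/16, |HXY|=157/16
  updated: d(CHRXY,J)=151/16
5. join CHRXY+J (d=151/16) ⇒ CHJRXY; edges |CHRXY|=151/32, |J|=151/32
final tree: (((C:67/16,R:29/16):113/16,((H:6,X:5):11,Y:4):157/16):151/32,J:151/32)
total length: 933/16

933/16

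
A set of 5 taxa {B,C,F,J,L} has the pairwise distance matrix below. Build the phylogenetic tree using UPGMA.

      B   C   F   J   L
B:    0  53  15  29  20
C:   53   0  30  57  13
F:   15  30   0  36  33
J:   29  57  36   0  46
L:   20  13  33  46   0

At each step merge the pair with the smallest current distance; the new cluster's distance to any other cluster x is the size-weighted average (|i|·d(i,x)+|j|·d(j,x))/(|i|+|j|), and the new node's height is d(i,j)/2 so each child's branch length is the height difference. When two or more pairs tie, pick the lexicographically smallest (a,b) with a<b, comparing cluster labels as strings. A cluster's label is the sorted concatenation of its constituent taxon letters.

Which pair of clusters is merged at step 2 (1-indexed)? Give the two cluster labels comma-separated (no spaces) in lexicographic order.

B,F

iteration 1: select C,L (d=13); attach at lengths (13/2, 13/2); label the merged cluster CL
  updated: d(B,CL)=73/2, d(CL,F)=63/2, d(CL,J)=103/2
iteration 2: select B,F (d=15); attach at lengths (15/2, 15/2); label the merged cluster BF
  updated: d(BF,CL)=34, d(BF,J)=65/2
iteration 3: select BF,J (d=65/2); attach at lengths (35/4, 65/4); label the merged cluster BFJ
  updated: d(BFJ,CL)=239/6
iteration 4: select BFJ,CL (d=239/6); attach at lengths (11/3, 161/12); label the merged cluster BCFJL
final tree: (((B:15/2,F:15/2):35/4,J:65/4):11/3,(C:13/2,L:13/2):161/12)
total length: 841/12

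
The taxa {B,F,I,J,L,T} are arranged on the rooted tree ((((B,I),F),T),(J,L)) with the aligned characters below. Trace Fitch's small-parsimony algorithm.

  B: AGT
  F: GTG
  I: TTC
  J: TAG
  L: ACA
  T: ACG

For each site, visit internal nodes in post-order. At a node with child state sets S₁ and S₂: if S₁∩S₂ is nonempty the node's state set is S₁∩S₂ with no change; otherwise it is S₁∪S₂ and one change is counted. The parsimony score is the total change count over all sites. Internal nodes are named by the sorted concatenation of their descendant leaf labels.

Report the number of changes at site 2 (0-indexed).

3

site 0, node BI: B={A} ∪ I={T} → {A,T} (+1)
site 0, node BFI: BI={A,T} ∪ F={G} → {A,G,T} (+1)
site 0, node BFIT: BFI={A,G,T} ∩ T={A} → {A} (+0)
site 0, node JL: J={T} ∪ L={A} → {A,T} (+1)
site 0, node BFIJLT: BFIT={A} ∩ JL={A,T} → {A} (+0)
site 1, node BI: B={G} ∪ I={T} → {G,T} (+1)
site 1, node BFI: BI={G,T} ∩ F={T} → {T} (+0)
site 1, node BFIT: BFI={T} ∪ T={C} → {C,T} (+1)
site 1, node JL: J={A} ∪ L={C} → {A,C} (+1)
site 1, node BFIJLT: BFIT={C,T} ∩ JL={A,C} → {C} (+0)
site 2, node BI: B={T} ∪ I={C} → {C,T} (+1)
site 2, node BFI: BI={C,T} ∪ F={G} → {C,G,T} (+1)
site 2, node BFIT: BFI={C,G,T} ∩ T={G} → {G} (+0)
site 2, node JL: J={G} ∪ L={A} → {A,G} (+1)
site 2, node BFIJLT: BFIT={G} ∩ JL={A,G} → {G} (+0)
per-site changes: [3, 3, 3]; total = 9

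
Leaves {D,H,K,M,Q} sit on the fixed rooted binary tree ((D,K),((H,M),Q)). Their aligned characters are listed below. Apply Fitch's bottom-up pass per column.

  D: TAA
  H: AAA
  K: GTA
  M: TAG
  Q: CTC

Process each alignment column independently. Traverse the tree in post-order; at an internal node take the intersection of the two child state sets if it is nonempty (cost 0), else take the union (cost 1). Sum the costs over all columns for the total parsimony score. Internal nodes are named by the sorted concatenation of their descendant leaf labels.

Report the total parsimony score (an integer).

7

[col 0] DK: children D:{T}, K:{G} ∪→ {G,T}; cost 1
[col 0] HM: children H:{A}, M:{T} ∪→ {A,T}; cost 1
[col 0] HMQ: children HM:{A,T}, Q:{C} ∪→ {A,C,T}; cost 1
[col 0] DHKMQ: children DK:{G,T}, HMQ:{A,C,T} ∩→ {T}; cost 0
[col 1] DK: children D:{A}, K:{T} ∪→ {A,T}; cost 1
[col 1] HM: children H:{A}, M:{A} ∩→ {A}; cost 0
[col 1] HMQ: children HM:{A}, Q:{T} ∪→ {A,T}; cost 1
[col 1] DHKMQ: children DK:{A,T}, HMQ:{A,T} ∩→ {A,T}; cost 0
[col 2] DK: children D:{A}, K:{A} ∩→ {A}; cost 0
[col 2] HM: children H:{A}, M:{G} ∪→ {A,G}; cost 1
[col 2] HMQ: children HM:{A,G}, Q:{C} ∪→ {A,C,G}; cost 1
[col 2] DHKMQ: children DK:{A}, HMQ:{A,C,G} ∩→ {A}; cost 0
per-site changes: [3, 2, 2]; total = 7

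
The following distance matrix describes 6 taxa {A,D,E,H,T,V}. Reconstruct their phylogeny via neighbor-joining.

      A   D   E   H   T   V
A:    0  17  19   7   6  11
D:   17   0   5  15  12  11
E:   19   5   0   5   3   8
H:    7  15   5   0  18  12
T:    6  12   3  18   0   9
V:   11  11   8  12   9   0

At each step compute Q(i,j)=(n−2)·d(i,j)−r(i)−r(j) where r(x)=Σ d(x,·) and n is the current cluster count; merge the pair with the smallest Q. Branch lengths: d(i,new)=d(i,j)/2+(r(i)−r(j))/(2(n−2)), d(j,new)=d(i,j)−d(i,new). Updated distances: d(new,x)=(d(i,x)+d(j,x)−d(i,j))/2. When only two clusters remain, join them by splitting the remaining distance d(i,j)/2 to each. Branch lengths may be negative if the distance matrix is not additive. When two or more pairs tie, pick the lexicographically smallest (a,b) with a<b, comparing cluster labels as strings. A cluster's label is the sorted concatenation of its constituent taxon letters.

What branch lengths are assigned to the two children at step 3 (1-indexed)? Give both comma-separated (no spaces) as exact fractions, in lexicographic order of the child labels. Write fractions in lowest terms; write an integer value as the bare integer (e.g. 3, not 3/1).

33/8,31/8

step 1: merge (A,H) at d=7, Q=-89; branch lengths A→31/8, H→25/8; new cluster AH
  updated: d(AH,D)=25/2, d(AH,E)=17/2, d(AH,T)=17/2, d(AH,V)=8
step 2: merge (D,E) at d=5, Q=-50; branch lengths D→31/6, E→-1/6; new cluster DE
  updated: d(AH,DE)=8, d(DE,T)=5, d(DE,V)=7
step 3: merge (AH,V) at d=8, Q=-65/2; branch lengths AH→33/8, V→31/8; new cluster AHV
  updated: d(AHV,DE)=7/2, d(AHV,T)=19/4
step 4: merge (AHV,DE) at d=7/2, Q=-53/4; branch lengths AHV→13/8, DE→15/8; new cluster ADEHV
  updated: d(ADEHV,T)=25/8
step 5: merge (ADEHV,T) at d=25/8; branch lengths ADEHV→25/16, T→25/16; new cluster ADEHTV
final tree: ((((A:31/8,H:25/8):33/8,V:31/8):13/8,(D:31/6,E:-1/6):15/8):25/16,T:25/16)
total length: 213/8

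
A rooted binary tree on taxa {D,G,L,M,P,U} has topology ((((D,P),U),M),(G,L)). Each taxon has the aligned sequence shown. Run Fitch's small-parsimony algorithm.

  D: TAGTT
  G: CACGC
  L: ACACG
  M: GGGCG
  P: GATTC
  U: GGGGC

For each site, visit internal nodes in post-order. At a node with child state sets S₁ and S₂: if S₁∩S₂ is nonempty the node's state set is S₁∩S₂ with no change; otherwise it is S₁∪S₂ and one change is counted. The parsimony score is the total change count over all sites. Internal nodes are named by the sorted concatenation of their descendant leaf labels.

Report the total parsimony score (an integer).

15

[col 0] DP: children D:{T}, P:{G} ∪→ {G,T}; cost 1
[col 0] DPU: children DP:{G,T}, U:{G} ∩→ {G}; cost 0
[col 0] DMPU: children DPU:{G}, M:{G} ∩→ {G}; cost 0
[col 0] GL: children G:{C}, L:{A} ∪→ {A,C}; cost 1
[col 0] DGLMPU: children DMPU:{G}, GL:{A,C} ∪→ {A,C,G}; cost 1
[col 1] DP: children D:{A}, P:{A} ∩→ {A}; cost 0
[col 1] DPU: children DP:{A}, U:{G} ∪→ {A,G}; cost 1
[col 1] DMPU: children DPU:{A,G}, M:{G} ∩→ {G}; cost 0
[col 1] GL: children G:{A}, L:{C} ∪→ {A,C}; cost 1
[col 1] DGLMPU: children DMPU:{G}, GL:{A,C} ∪→ {A,C,G}; cost 1
[col 2] DP: children D:{G}, P:{T} ∪→ {G,T}; cost 1
[col 2] DPU: children DP:{G,T}, U:{G} ∩→ {G}; cost 0
[col 2] DMPU: children DPU:{G}, M:{G} ∩→ {G}; cost 0
[col 2] GL: children G:{C}, L:{A} ∪→ {A,C}; cost 1
[col 2] DGLMPU: children DMPU:{G}, GL:{A,C} ∪→ {A,C,G}; cost 1
[col 3] DP: children D:{T}, P:{T} ∩→ {T}; cost 0
[col 3] DPU: children DP:{T}, U:{G} ∪→ {G,T}; cost 1
[col 3] DMPU: children DPU:{G,T}, M:{C} ∪→ {C,G,T}; cost 1
[col 3] GL: children G:{G}, L:{C} ∪→ {C,G}; cost 1
[col 3] DGLMPU: children DMPU:{C,G,T}, GL:{C,G} ∩→ {C,G}; cost 0
[col 4] DP: children D:{T}, P:{C} ∪→ {C,T}; cost 1
[col 4] DPU: children DP:{C,T}, U:{C} ∩→ {C}; cost 0
[col 4] DMPU: children DPU:{C}, M:{G} ∪→ {C,G}; cost 1
[col 4] GL: children G:{C}, L:{G} ∪→ {C,G}; cost 1
[col 4] DGLMPU: children DMPU:{C,G}, GL:{C,G} ∩→ {C,G}; cost 0
per-site changes: [3, 3, 3, 3, 3]; total = 15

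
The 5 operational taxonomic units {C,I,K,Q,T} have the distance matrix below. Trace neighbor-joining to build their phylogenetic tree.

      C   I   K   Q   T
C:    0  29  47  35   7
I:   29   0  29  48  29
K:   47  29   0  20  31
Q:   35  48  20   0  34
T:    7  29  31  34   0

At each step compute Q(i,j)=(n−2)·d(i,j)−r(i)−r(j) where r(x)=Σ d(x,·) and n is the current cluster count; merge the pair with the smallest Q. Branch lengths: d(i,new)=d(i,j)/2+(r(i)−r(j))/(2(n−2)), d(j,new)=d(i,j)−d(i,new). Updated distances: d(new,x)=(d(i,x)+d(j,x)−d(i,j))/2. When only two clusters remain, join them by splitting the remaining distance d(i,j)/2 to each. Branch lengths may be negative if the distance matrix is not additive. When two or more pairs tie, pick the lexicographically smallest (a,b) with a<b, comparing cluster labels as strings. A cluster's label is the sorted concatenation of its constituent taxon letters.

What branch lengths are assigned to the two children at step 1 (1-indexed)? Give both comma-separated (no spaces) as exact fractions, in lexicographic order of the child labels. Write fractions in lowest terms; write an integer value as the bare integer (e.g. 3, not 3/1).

25/3,35/3

step 1: merge (K,Q) at d=20, Q=-204; branch lengths K→25/3, Q→35/3; new cluster KQ
  updated: d(C,KQ)=31, d(I,KQ)=57/2, d(KQ,T)=45/2
step 2: merge (C,T) at d=7, Q=-223/2; branch lengths C→45/8, T→11/8; new cluster CT
  updated: d(CT,I)=51/2, d(CT,KQ)=93/4
step 3: merge (CT,I) at d=51/2, Q=-309/4; branch lengths CT→81/8, I→123/8; new cluster CIT
  updated: d(CIT,KQ)=105/8
step 4: merge (CIT,KQ) at d=105/8; branch lengths CIT→105/16, KQ→105/16; new cluster CIKQT
final tree: (((C:45/8,T:11/8):81/8,I:123/8):105/16,(K:25/3,Q:35/3):105/16)
total length: 525/8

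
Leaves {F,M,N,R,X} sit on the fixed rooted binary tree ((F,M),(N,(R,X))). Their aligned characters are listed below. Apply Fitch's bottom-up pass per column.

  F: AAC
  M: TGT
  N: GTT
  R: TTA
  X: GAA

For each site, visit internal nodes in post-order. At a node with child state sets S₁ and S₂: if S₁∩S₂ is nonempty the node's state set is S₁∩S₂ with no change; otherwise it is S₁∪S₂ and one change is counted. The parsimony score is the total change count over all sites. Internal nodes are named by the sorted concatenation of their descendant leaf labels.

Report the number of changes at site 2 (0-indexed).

2

[col 0] FM: children F:{A}, M:{T} ∪→ {A,T}; cost 1
[col 0] RX: children R:{T}, X:{G} ∪→ {G,T}; cost 1
[col 0] NRX: children N:{G}, RX:{G,T} ∩→ {G}; cost 0
[col 0] FMNRX: children FM:{A,T}, NRX:{G} ∪→ {A,G,T}; cost 1
[col 1] FM: children F:{A}, M:{G} ∪→ {A,G}; cost 1
[col 1] RX: children R:{T}, X:{A} ∪→ {A,T}; cost 1
[col 1] NRX: children N:{T}, RX:{A,T} ∩→ {T}; cost 0
[col 1] FMNRX: children FM:{A,G}, NRX:{T} ∪→ {A,G,T}; cost 1
[col 2] FM: children F:{C}, M:{T} ∪→ {C,T}; cost 1
[col 2] RX: children R:{A}, X:{A} ∩→ {A}; cost 0
[col 2] NRX: children N:{T}, RX:{A} ∪→ {A,T}; cost 1
[col 2] FMNRX: children FM:{C,T}, NRX:{A,T} ∩→ {T}; cost 0
per-site changes: [3, 3, 2]; total = 8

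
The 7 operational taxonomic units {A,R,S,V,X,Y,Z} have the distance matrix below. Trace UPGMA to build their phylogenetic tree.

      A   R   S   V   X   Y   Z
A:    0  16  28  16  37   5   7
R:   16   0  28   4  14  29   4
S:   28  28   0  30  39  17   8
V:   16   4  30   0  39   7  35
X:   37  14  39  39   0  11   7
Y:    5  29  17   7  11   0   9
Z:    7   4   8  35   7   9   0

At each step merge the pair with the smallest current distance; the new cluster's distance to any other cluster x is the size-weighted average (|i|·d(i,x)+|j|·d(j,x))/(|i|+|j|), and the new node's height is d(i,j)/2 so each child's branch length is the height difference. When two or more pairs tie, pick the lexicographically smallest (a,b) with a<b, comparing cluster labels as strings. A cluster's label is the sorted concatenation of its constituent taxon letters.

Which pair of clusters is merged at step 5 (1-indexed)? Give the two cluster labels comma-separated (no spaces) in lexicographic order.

AXYZ,RV

step 1: merge (R,V) at d=4; branch lengths R→2, V→2; new cluster RV
  updated: d(A,RV)=16, d(RV,S)=29, d(RV,X)=53/2, d(RV,Y)=18, d(RV,Z)=39/2
step 2: merge (A,Y) at d=5; branch lengths A→5/2, Y→5/2; new cluster AY
  updated: d(AY,RV)=17, d(AY,S)=45/2, d(AY,X)=24, d(AY,Z)=8
step 3: merge (X,Z) at d=7; branch lengths X→7/2, Z→7/2; new cluster XZ
  updated: d(AY,XZ)=16, d(RV,XZ)=23, d(S,XZ)=47/2
step 4: merge (AY,XZ) at d=16; branch lengths AY→11/2, XZ→9/2; new cluster AXYZ
  updated: d(AXYZ,RV)=20, d(AXYZ,S)=23
step 5: merge (AXYZ,RV) at d=20; branch lengths AXYZ→2, RV→8; new cluster ARVXYZ
  updated: d(ARVXYZ,S)=25
step 6: merge (ARVXYZ,S) at d=25; branch lengths ARVXYZ→5/2, S→25/2; new cluster ARSVXYZ
final tree: ((((A:5/2,Y:5/2):11/2,(X:7/2,Z:7/2):9/2):2,(R:2,V:2):8):5/2,S:25/2)
total length: 51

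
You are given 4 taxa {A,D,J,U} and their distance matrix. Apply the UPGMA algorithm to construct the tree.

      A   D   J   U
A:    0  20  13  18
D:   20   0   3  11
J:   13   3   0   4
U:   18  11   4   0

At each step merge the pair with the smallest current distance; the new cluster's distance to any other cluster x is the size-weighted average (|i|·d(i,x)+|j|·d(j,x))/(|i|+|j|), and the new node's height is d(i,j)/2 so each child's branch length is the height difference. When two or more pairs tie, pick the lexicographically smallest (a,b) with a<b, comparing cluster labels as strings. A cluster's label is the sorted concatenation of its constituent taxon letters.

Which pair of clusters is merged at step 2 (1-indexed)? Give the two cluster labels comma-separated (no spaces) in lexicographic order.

DJ,U

iteration 1: select D,J (d=3); attach at lengths (3/2, 3/2); label the merged cluster DJ
  updated: d(A,DJ)=33/2, d(DJ,U)=15/2
iteration 2: select DJ,U (d=15/2); attach at lengths (9/4, 15/4); label the merged cluster DJU
  updated: d(A,DJU)=17
iteration 3: select A,DJU (d=17); attach at lengths (17/2, 19/4); label the merged cluster ADJU
final tree: (A:17/2,((D:3/2,J:3/2):9/4,U:15/4):19/4)
total length: 89/4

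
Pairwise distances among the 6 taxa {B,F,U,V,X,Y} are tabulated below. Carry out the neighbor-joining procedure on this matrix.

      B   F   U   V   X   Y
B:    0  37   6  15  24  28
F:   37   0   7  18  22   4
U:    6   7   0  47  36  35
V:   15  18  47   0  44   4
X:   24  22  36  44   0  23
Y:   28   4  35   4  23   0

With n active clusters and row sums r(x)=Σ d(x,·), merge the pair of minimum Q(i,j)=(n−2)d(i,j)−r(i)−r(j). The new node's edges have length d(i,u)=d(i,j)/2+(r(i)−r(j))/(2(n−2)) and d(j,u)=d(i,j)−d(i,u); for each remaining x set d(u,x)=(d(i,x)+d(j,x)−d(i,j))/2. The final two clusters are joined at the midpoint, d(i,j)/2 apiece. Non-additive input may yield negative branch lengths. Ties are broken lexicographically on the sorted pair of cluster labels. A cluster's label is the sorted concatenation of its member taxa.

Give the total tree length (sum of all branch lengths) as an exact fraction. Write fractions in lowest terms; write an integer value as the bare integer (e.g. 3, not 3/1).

step 1: merge (B,U) at d=6, Q=-217; branch lengths B→3/8, U→45/8; new cluster BU
  updated: d(BU,F)=19, d(BU,V)=28, d(BU,X)=27, d(BU,Y)=57/2
step 2: merge (V,Y) at d=4, Q=-283/2; branch lengths V→31/4, Y→-15/4; new cluster VY
  updated: d(BU,VY)=105/4, d(F,VY)=9, d(VY,X)=63/2
step 3: merge (BU,X) at d=27, Q=-395/4; branch lengths BU→183/16, X→249/16; new cluster BUX
  updated: d(BUX,F)=7, d(BUX,VY)=123/8
step 4: merge (BUX,F) at d=7, Q=-251/8; branch lengths BUX→107/16, F→5/16; new cluster BFUX
  updated: d(BFUX,VY)=139/16
step 5: merge (BFUX,VY) at d=139/16; branch lengths BFUX→139/32, VY→139/32; new cluster BFUVXY
final tree: ((((B:3/8,U:45/8):183/16,X:249/16):107/16,F:5/16):139/32,(V:31/4,Y:-15/4):139/32)
total length: 843/16

843/16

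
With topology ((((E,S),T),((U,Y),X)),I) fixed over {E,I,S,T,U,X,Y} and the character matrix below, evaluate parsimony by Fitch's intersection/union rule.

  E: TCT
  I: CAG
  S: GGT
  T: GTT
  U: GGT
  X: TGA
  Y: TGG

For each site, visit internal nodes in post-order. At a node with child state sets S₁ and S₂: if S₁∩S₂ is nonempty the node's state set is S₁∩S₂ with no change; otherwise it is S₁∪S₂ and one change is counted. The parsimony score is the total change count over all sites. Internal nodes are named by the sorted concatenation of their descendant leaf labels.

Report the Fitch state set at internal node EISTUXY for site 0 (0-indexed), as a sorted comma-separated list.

[col 0] ES: children E:{T}, S:{G} ∪→ {G,T}; cost 1
[col 0] EST: children ES:{G,T}, T:{G} ∩→ {G}; cost 0
[col 0] UY: children U:{G}, Y:{T} ∪→ {G,T}; cost 1
[col 0] UXY: children UY:{G,T}, X:{T} ∩→ {T}; cost 0
[col 0] ESTUXY: children EST:{G}, UXY:{T} ∪→ {G,T}; cost 1
[col 0] EISTUXY: children ESTUXY:{G,T}, I:{C} ∪→ {C,G,T}; cost 1
[col 1] ES: children E:{C}, S:{G} ∪→ {C,G}; cost 1
[col 1] EST: children ES:{C,G}, T:{T} ∪→ {C,G,T}; cost 1
[col 1] UY: children U:{G}, Y:{G} ∩→ {G}; cost 0
[col 1] UXY: children UY:{G}, X:{G} ∩→ {G}; cost 0
[col 1] ESTUXY: children EST:{C,G,T}, UXY:{G} ∩→ {G}; cost 0
[col 1] EISTUXY: children ESTUXY:{G}, I:{A} ∪→ {A,G}; cost 1
[col 2] ES: children E:{T}, S:{T} ∩→ {T}; cost 0
[col 2] EST: children ES:{T}, T:{T} ∩→ {T}; cost 0
[col 2] UY: children U:{T}, Y:{G} ∪→ {G,T}; cost 1
[col 2] UXY: children UY:{G,T}, X:{A} ∪→ {A,G,T}; cost 1
[col 2] ESTUXY: children EST:{T}, UXY:{A,G,T} ∩→ {T}; cost 0
[col 2] EISTUXY: children ESTUXY:{T}, I:{G} ∪→ {G,T}; cost 1
per-site changes: [4, 3, 3]; total = 10

C,G,T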